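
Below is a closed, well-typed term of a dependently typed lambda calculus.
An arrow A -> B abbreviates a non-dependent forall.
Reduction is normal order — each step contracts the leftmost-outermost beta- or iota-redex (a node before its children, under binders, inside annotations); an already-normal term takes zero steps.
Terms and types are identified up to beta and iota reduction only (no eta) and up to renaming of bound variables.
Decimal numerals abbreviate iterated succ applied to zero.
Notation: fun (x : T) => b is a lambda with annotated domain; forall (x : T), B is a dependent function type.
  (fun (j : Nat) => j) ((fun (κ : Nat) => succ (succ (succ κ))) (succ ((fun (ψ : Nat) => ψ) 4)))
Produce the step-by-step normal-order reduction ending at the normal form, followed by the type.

normal-order reduction:
  (fun (j : Nat) => j) ((fun (κ : Nat) => succ (succ (succ κ))) (succ ((fun (ψ : Nat) => ψ) 4)))
  ~> (fun (j : Nat) => succ (succ (succ j))) (succ ((fun (κ : Nat) => κ) 4))
  ~> succ (succ (succ (succ ((fun (j : Nat) => j) 4))))
  ~> 8
inferred type:
  Nat


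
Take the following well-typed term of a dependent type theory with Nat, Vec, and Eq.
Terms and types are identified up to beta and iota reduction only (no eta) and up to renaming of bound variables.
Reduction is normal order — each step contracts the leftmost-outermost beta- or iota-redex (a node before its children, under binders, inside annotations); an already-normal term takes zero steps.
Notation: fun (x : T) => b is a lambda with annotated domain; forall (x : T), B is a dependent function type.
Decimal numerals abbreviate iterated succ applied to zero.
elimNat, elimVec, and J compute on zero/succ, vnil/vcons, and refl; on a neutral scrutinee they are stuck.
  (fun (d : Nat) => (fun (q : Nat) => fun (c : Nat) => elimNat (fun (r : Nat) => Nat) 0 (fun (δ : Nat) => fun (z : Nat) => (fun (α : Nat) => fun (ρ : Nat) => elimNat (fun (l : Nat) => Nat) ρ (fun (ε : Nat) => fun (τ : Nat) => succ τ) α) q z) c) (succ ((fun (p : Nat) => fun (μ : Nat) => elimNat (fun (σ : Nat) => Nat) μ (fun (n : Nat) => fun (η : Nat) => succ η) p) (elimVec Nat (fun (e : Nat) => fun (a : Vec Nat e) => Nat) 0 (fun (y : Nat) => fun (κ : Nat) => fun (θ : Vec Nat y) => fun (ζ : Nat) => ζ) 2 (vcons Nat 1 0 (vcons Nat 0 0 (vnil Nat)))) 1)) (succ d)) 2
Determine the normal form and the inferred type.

reduced normal form:
  6
the term's type:
  Nat
observation: the leftmost-outermost redex is a beta-redex, and normalization takes 82 steps.


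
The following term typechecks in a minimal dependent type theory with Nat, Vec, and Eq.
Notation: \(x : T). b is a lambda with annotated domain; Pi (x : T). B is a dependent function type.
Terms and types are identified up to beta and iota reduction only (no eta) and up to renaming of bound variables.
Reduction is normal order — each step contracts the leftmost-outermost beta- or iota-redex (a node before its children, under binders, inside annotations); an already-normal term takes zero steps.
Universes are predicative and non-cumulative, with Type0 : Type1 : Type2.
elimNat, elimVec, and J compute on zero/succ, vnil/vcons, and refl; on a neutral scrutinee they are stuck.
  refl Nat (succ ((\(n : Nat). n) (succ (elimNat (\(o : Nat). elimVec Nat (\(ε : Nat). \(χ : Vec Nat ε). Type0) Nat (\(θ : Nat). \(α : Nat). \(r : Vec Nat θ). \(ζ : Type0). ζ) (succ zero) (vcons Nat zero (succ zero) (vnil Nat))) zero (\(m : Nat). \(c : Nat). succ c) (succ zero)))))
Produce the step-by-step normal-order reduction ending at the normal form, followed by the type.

reduction (normal order):
  refl Nat (succ ((\(n : Nat). n) (succ (elimNat (\(o : Nat). elimVec Nat (\(ε : Nat). \(χ : Vec Nat ε). Type0) Nat (\(θ : Nat). \(α : Nat). \(r : Vec Nat θ). \(ζ : Type0). ζ) (succ zero) (vcons Nat zero (succ zero) (vnil Nat))) zero (\(m : Nat). \(c : Nat). succ c) (succ zero)))))
  ~> refl Nat (succ (succ (elimNat (\(n : Nat). elimVec Nat (\(o : Nat). \(ε : Vec Nat o). Type0) Nat (\(χ : Nat). \(θ : Nat). \(α : Vec Nat χ). \(r : Type0). r) (succ zero) (vcons Nat zero (succ zero) (vnil Nat))) zero (\(ζ : Nat). \(m : Nat). succ m) (succ zero))))
  ~> refl Nat (succ (succ ((\(n : Nat). \(o : Nat). succ o) zero (elimNat (\(ε : Nat). elimVec Nat (\(χ : Nat). \(θ : Vec Nat χ). Type0) Nat (\(α : Nat). \(r : Nat). \(ζ : Vec Nat α). \(m : Type0). m) (succ zero) (vcons Nat zero (succ zero) (vnil Nat))) zero (\(c : Nat). \(κ : Nat). succ κ) zero))))
  ~> refl Nat (succ (succ ((\(n : Nat). succ n) (elimNat (\(o : Nat). elimVec Nat (\(ε : Nat). \(χ : Vec Nat ε). Type0) Nat (\(θ : Nat). \(α : Nat). \(r : Vec Nat θ). \(ζ : Type0). ζ) (succ zero) (vcons Nat zero (succ zero) (vnil Nat))) zero (\(m : Nat). \(c : Nat). succ c) zero))))
  ~> refl Nat (succ (succ (succ (elimNat (\(n : Nat). elimVec Nat (\(o : Nat). \(ε : Vec Nat o). Type0) Nat (\(χ : Nat). \(θ : Nat). \(α : Vec Nat χ). \(r : Type0). r) (succ zero) (vcons Nat zero (succ zero) (vnil Nat))) zero (\(ζ : Nat). \(m : Nat). succ m) zero))))
  ~> refl Nat (succ (succ (succ zero)))
type:
  Eq Nat (succ (succ (succ zero))) (succ (succ (succ zero)))


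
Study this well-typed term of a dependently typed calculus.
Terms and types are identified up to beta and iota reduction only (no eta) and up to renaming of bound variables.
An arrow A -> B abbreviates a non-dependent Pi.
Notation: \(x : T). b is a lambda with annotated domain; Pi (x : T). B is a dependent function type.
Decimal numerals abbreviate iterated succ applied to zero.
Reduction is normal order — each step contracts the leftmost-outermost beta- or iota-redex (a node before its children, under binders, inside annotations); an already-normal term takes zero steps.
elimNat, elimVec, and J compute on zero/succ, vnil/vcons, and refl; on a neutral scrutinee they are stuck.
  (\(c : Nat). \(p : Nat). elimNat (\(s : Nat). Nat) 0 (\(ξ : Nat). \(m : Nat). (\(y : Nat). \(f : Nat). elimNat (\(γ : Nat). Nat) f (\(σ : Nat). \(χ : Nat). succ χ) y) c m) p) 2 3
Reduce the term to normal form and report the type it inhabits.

reduced normal form:
  6
inferred type:
  Nat
observation: 39 normal-order steps separate the term from its normal form.


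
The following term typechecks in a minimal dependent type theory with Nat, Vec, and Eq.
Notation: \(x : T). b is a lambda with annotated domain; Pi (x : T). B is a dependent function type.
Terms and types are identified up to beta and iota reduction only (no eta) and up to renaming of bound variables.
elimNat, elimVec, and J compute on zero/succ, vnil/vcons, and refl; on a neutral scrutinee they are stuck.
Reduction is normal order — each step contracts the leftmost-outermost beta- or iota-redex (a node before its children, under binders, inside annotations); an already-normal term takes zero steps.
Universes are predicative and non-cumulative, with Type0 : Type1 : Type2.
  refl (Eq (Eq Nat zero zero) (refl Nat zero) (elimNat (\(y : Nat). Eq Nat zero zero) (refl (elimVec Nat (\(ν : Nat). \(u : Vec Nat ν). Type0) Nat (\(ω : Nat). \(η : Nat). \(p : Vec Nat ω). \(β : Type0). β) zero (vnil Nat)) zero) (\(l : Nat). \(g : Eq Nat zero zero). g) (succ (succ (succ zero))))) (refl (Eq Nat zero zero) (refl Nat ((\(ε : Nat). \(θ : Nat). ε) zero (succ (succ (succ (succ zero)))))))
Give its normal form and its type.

resulting normal form:
  refl (Eq (Eq Nat zero zero) (refl Nat zero) (refl Nat zero)) (refl (Eq Nat zero zero) (refl Nat zero))
inferred type:
  Eq (Eq (Eq Nat zero zero) (refl Nat zero) (refl Nat zero)) (refl (Eq Nat zero zero) (refl Nat zero)) (refl (Eq Nat zero zero) (refl Nat zero))


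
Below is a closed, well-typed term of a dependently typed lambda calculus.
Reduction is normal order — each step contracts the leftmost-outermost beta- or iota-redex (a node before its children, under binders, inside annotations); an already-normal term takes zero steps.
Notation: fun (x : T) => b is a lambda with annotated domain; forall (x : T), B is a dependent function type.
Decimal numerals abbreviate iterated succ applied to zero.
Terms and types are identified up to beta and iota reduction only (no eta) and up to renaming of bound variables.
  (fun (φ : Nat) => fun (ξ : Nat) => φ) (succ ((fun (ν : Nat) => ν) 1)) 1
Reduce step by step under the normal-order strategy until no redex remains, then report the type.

normal-order reduction:
  (fun (φ : Nat) => fun (ξ : Nat) => φ) (succ ((fun (ν : Nat) => ν) 1)) 1
  ~> (fun (φ : Nat) => succ ((fun (ξ : Nat) => ξ) 1)) 1
  ~> succ ((fun (φ : Nat) => φ) 1)
  ~> 2
type:
  Nat


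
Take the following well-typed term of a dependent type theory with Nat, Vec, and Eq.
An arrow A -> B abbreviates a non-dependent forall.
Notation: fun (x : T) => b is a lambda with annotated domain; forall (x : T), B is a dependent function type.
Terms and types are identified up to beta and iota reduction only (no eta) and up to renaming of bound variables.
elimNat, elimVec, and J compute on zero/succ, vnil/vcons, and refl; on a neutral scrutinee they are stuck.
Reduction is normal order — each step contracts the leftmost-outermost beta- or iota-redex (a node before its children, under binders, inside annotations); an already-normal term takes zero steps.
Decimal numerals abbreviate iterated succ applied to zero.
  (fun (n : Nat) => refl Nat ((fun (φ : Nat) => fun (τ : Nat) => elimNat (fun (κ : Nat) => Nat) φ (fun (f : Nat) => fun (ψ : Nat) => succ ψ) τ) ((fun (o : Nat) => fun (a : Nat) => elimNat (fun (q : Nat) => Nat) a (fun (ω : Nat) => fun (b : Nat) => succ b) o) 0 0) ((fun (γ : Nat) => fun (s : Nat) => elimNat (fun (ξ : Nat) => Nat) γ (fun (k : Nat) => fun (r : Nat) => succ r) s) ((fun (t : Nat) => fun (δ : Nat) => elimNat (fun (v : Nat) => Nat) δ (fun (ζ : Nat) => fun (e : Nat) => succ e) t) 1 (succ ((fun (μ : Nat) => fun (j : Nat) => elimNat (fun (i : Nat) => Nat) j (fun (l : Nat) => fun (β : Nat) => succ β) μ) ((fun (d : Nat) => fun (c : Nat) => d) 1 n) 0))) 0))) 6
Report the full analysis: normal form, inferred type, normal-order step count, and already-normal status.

normal form:
  refl Nat 3
the term's type:
  Eq Nat 3 3
reduction steps (normal order): 33
term was already normal: no
first redex: a beta-redex


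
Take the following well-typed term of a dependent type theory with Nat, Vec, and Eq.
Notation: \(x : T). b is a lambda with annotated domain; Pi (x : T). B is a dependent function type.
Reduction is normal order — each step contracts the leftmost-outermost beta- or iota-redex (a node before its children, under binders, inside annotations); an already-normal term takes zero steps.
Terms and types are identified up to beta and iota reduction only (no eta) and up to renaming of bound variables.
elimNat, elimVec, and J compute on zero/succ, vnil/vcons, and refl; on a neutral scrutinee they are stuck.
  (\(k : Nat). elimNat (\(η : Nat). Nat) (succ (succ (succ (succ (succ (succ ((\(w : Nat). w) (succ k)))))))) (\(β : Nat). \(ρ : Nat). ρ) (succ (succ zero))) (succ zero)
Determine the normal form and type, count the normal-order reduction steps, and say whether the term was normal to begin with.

resulting normal form:
  succ (succ (succ (succ (succ (succ (succ (succ zero)))))))
type:
  Nat
normal-order step count: 9
already normal: no
first contracted redex: a beta-redex


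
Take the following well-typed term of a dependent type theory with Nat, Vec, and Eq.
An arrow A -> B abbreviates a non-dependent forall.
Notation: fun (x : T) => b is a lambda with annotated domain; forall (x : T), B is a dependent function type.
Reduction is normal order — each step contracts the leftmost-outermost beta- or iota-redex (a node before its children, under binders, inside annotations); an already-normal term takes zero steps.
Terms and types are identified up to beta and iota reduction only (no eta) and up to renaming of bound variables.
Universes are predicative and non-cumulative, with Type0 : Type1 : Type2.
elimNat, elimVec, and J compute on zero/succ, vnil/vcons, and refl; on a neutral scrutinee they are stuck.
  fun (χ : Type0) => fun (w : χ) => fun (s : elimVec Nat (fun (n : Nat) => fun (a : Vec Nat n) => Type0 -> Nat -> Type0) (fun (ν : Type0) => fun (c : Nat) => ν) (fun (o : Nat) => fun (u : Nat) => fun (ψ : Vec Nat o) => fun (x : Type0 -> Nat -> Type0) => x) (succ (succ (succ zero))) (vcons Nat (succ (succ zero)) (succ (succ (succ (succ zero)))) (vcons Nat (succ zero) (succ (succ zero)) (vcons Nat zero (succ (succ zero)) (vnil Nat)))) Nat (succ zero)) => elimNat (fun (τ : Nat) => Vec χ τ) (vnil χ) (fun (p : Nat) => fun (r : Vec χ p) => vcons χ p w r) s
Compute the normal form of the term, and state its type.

normal form:
  fun (χ : Type0) => fun (w : χ) => fun (s : Nat) => elimNat (fun (n : Nat) => Vec χ n) (vnil χ) (fun (a : Nat) => fun (ν : Vec χ a) => vcons χ a w ν) s
type:
  forall (χ : Type0), χ -> forall (w : Nat), Vec χ w
observation: 18 normal-order steps separate the term from its normal form.


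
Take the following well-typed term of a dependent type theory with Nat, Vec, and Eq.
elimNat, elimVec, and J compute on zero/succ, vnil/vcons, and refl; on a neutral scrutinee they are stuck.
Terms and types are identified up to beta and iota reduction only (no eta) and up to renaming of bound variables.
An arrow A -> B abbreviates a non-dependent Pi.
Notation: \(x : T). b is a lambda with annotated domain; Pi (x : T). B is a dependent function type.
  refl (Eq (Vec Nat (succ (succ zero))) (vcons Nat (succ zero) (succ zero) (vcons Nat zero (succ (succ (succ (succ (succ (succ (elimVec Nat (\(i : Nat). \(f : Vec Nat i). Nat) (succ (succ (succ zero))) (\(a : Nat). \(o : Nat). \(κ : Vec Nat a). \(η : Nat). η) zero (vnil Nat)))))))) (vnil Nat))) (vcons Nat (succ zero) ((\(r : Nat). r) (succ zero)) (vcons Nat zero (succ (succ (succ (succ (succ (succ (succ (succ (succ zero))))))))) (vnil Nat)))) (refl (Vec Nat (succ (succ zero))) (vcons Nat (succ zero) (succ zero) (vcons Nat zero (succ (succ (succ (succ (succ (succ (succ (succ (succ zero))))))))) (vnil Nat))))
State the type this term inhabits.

type:
  Eq (Eq (Vec Nat (succ (succ zero))) (vcons Nat (succ zero) (succ zero) (vcons Nat zero (succ (succ (succ (succ (succ (succ (succ (succ (succ zero))))))))) (vnil Nat))) (vcons Nat (succ zero) (succ zero) (vcons Nat zero (succ (succ (succ (succ (succ (succ (succ (succ (succ zero))))))))) (vnil Nat)))) (refl (Vec Nat (succ (succ zero))) (vcons Nat (succ zero) (succ zero) (vcons Nat zero (succ (succ (succ (succ (succ (succ (succ (succ (succ zero))))))))) (vnil Nat)))) (refl (Vec Nat (succ (succ zero))) (vcons Nat (succ zero) (succ zero) (vcons Nat zero (succ (succ (succ (succ (succ (succ (succ (succ (succ zero))))))))) (vnil Nat))))


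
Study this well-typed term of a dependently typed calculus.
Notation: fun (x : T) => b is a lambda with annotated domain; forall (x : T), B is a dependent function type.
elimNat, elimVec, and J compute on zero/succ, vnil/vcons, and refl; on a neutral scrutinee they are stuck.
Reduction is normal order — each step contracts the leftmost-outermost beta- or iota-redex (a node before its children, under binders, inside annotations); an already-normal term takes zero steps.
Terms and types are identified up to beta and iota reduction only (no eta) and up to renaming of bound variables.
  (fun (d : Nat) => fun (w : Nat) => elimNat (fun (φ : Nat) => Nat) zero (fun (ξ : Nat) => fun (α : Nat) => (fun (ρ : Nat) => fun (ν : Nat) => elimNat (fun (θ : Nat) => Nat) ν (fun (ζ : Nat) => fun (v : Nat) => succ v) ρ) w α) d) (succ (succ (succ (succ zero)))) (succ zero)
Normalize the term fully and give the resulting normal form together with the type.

resulting normal form:
  succ (succ (succ (succ zero)))
the term's type:
  Nat
observation: reduction starts at a beta-redex, and 39 normal-order steps reach the normal form.


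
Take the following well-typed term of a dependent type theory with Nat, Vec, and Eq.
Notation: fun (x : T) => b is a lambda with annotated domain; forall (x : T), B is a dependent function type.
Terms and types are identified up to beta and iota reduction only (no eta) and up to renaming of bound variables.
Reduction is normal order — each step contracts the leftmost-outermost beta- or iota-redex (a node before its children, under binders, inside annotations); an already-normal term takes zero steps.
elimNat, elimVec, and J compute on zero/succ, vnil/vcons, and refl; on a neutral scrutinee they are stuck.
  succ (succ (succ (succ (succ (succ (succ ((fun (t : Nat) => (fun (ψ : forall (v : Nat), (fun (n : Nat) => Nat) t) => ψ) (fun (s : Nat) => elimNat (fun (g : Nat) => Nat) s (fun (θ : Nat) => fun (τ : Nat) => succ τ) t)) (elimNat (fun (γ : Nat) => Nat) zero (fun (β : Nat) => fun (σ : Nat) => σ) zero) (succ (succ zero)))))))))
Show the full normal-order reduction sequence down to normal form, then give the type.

normal-order reduction sequence:
  succ (succ (succ (succ (succ (succ (succ ((fun (t : Nat) => (fun (ψ : forall (v : Nat), (fun (n : Nat) => Nat) t) => ψ) (fun (s : Nat) => elimNat (fun (g : Nat) => Nat) s (fun (θ : Nat) => fun (τ : Nat) => succ τ) t)) (elimNat (fun (γ : Nat) => Nat) zero (fun (β : Nat) => fun (σ : Nat) => σ) zero) (succ (succ zero)))))))))
  ~> succ (succ (succ (succ (succ (succ (succ ((fun (t : forall (ψ : Nat), (fun (v : Nat) => Nat) (elimNat (fun (n : Nat) => Nat) zero (fun (s : Nat) => fun (g : Nat) => g) zero)) => t) (fun (θ : Nat) => elimNat (fun (τ : Nat) => Nat) θ (fun (γ : Nat) => fun (β : Nat) => succ β) (elimNat (fun (σ : Nat) => Nat) zero (fun (i : Nat) => fun (x : Nat) => x) zero)) (succ (succ zero)))))))))
  ~> succ (succ (succ (succ (succ (succ (succ ((fun (t : Nat) => elimNat (fun (ψ : Nat) => Nat) t (fun (v : Nat) => fun (n : Nat) => succ n) (elimNat (fun (s : Nat) => Nat) zero (fun (g : Nat) => fun (θ : Nat) => θ) zero)) (succ (succ zero)))))))))
  ~> succ (succ (succ (succ (succ (succ (succ (elimNat (fun (t : Nat) => Nat) (succ (succ zero)) (fun (ψ : Nat) => fun (v : Nat) => succ v) (elimNat (fun (n : Nat) => Nat) zero (fun (s : Nat) => fun (g : Nat) => g) zero))))))))
  ~> succ (succ (succ (succ (succ (succ (succ (elimNat (fun (t : Nat) => Nat) (succ (succ zero)) (fun (ψ : Nat) => fun (v : Nat) => succ v) zero)))))))
  ~> succ (succ (succ (succ (succ (succ (succ (succ (succ zero))))))))
the term's type:
  Nat


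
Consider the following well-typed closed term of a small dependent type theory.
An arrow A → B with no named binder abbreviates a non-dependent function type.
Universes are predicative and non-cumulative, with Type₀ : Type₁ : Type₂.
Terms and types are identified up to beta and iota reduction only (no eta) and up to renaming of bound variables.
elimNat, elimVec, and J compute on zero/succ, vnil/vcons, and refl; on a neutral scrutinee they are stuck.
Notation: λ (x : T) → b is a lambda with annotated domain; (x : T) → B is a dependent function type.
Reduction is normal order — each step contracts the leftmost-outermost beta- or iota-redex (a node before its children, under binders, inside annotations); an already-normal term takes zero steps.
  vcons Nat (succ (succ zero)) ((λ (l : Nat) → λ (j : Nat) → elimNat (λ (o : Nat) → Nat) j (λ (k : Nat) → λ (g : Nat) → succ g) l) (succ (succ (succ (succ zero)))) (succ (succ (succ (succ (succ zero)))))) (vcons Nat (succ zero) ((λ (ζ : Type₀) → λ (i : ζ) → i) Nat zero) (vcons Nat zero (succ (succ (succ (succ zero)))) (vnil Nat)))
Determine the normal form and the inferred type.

normal form:
  vcons Nat (succ (succ zero)) (succ (succ (succ (succ (succ (succ (succ (succ (succ zero))))))))) (vcons Nat (succ zero) zero (vcons Nat zero (succ (succ (succ (succ zero)))) (vnil Nat)))
type:
  Vec Nat (succ (succ (succ zero)))


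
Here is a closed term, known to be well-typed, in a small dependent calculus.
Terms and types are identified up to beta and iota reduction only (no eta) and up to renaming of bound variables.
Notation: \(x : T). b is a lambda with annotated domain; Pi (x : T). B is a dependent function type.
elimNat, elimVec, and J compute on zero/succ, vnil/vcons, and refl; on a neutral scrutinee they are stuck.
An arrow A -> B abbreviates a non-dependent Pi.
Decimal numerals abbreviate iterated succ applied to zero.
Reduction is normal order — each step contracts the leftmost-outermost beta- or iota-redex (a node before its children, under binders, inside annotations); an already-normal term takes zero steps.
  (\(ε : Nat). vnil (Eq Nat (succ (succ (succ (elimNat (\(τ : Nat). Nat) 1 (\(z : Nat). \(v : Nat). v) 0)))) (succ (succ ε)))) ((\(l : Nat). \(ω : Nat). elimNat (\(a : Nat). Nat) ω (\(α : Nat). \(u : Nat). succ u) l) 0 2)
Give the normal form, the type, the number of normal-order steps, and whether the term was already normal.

resulting normal form:
  vnil (Eq Nat 4 4)
inferred type:
  Vec (Eq Nat 4 4) 0
normal-order step count: 5
term was already normal: no
first contracted redex: a beta-redex


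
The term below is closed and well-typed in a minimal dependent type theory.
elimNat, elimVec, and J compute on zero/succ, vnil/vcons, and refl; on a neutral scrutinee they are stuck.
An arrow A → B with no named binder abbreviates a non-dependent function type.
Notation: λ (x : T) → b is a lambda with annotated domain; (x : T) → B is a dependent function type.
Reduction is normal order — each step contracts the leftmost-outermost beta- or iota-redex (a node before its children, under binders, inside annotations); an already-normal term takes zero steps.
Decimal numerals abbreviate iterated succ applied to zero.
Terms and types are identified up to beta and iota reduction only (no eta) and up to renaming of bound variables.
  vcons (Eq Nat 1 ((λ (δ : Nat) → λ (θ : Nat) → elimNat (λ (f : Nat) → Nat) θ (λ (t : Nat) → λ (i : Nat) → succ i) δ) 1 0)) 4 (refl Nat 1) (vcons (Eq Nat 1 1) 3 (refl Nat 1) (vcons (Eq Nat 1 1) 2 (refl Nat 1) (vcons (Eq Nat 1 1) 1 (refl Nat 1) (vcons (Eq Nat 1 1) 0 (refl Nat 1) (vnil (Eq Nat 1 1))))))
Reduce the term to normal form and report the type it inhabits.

normal form:
  vcons (Eq Nat 1 1) 4 (refl Nat 1) (vcons (Eq Nat 1 1) 3 (refl Nat 1) (vcons (Eq Nat 1 1) 2 (refl Nat 1) (vcons (Eq Nat 1 1) 1 (refl Nat 1) (vcons (Eq Nat 1 1) 0 (refl Nat 1) (vnil (Eq Nat 1 1))))))
inferred type:
  Vec (Eq Nat 1 1) 5
observation: the leftmost-outermost redex is a beta-redex, and normalization takes 6 steps.


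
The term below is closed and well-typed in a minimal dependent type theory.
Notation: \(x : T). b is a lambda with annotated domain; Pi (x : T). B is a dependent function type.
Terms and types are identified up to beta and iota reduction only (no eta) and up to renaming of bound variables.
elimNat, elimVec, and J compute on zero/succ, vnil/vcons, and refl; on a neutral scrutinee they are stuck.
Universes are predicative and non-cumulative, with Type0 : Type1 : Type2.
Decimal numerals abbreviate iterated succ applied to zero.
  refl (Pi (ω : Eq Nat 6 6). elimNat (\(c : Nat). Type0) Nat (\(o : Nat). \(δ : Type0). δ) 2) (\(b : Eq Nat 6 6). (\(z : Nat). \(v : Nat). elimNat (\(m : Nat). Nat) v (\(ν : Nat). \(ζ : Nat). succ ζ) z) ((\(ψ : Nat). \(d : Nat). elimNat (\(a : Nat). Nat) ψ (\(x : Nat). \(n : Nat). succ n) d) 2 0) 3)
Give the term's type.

the term's type:
  Eq (Pi (ω : Eq Nat 6 6). Nat) (\(c : Eq Nat 6 6). 5) (\(o : Eq Nat 6 6). 5)


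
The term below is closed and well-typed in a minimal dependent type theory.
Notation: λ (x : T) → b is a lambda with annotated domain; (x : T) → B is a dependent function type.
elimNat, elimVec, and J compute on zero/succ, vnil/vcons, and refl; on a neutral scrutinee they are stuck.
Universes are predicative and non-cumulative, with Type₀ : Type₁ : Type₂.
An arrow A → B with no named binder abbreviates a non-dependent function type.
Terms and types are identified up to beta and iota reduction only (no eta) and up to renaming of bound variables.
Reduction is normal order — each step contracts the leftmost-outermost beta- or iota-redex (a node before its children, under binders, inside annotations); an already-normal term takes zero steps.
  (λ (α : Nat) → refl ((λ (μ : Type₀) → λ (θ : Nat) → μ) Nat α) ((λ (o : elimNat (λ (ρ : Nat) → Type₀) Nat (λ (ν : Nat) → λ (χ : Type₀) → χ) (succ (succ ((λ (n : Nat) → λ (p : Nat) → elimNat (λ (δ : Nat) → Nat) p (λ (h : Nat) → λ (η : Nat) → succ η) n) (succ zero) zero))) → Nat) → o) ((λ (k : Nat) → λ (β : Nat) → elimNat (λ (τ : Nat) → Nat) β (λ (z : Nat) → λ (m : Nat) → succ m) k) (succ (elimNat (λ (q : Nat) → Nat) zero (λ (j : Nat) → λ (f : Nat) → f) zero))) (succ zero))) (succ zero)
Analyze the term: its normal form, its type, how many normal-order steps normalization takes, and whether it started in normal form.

reduced normal form:
  refl Nat (succ (succ zero))
type:
  Eq Nat (succ (succ zero)) (succ (succ zero))
steps to reach normal form (normal order): 11
term was already normal: no
first contracted redex: a beta-redex


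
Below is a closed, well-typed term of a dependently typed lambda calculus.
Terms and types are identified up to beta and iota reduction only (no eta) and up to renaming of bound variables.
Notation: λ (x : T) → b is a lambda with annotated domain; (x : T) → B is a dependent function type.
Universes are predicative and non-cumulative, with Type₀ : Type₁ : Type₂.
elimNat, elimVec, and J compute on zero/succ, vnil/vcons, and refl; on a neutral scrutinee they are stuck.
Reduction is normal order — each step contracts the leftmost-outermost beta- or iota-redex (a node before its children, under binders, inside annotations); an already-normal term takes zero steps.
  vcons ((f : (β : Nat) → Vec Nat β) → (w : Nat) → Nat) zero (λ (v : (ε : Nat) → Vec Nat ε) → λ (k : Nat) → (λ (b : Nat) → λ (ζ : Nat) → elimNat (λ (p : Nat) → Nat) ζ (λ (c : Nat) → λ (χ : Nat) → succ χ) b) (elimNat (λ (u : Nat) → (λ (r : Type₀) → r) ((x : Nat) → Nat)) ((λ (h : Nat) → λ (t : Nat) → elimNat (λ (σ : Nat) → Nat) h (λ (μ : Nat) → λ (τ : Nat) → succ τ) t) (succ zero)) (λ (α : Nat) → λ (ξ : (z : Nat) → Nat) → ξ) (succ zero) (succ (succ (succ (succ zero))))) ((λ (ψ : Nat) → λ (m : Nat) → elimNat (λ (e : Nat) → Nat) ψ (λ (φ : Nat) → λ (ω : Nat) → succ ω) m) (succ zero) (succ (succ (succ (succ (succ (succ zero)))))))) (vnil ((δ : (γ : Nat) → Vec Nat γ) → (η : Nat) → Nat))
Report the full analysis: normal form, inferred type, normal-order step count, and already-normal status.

normal form:
  vcons ((f : (β : Nat) → Vec Nat β) → (w : Nat) → Nat) zero (λ (v : (ε : Nat) → Vec Nat ε) → λ (k : Nat) → succ (succ (succ (succ (succ (succ (succ (succ (succ (succ (succ (succ zero)))))))))))) (vnil ((b : (ζ : Nat) → Vec Nat ζ) → (p : Nat) → Nat))
the term's type:
  Vec ((f : (β : Nat) → Vec Nat β) → (w : Nat) → Nat) (succ zero)
reduction steps (normal order): 58
term was already normal: no
first redex: a beta-redex


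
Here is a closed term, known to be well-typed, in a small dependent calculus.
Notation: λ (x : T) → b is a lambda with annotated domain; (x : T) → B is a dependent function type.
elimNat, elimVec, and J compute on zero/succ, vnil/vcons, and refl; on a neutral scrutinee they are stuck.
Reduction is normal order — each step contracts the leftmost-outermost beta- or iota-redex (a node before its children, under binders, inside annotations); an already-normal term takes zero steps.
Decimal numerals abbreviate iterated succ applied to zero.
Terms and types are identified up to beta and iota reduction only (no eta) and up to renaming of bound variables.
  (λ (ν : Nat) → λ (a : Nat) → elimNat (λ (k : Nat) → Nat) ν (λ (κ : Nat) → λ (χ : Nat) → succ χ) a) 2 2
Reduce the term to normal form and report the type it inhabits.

reduced normal form:
  4
the term's type:
  Nat


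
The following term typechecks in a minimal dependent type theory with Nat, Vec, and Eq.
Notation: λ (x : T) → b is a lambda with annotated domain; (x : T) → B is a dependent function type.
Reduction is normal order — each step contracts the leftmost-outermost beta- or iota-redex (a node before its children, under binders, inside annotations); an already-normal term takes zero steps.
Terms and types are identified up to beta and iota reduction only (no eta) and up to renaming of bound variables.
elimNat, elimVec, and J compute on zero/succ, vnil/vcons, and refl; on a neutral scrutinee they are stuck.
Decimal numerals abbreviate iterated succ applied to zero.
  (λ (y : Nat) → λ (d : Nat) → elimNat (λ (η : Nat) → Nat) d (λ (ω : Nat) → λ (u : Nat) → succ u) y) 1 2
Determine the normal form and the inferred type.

resulting normal form:
  3
inferred type:
  Nat


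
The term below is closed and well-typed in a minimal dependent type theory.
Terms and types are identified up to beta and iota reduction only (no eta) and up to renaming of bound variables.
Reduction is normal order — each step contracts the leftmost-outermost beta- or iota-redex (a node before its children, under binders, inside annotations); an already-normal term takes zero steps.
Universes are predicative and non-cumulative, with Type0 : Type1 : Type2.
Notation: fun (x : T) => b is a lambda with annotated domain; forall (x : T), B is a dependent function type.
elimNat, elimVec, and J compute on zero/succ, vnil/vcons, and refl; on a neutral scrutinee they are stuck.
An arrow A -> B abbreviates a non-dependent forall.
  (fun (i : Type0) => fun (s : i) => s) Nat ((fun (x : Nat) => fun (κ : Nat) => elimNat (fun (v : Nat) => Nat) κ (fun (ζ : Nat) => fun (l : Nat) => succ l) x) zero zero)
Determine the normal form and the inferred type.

resulting normal form:
  zero
inferred type:
  Nat
observation: the leftmost-outermost redex is a beta-redex, and normalization takes 5 steps.


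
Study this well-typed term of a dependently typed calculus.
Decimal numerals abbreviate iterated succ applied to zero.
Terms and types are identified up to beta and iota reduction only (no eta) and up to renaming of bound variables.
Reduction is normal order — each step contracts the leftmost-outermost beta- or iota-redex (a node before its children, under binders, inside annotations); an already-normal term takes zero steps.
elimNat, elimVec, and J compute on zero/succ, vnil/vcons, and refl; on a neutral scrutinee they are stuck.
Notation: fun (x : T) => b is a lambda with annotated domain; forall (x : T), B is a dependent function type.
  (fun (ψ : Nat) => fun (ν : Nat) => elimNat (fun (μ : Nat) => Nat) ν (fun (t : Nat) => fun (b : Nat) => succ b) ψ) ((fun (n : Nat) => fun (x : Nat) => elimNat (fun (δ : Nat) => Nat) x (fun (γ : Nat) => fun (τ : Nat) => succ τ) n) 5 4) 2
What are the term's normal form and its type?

reduced normal form:
  11
type:
  Nat


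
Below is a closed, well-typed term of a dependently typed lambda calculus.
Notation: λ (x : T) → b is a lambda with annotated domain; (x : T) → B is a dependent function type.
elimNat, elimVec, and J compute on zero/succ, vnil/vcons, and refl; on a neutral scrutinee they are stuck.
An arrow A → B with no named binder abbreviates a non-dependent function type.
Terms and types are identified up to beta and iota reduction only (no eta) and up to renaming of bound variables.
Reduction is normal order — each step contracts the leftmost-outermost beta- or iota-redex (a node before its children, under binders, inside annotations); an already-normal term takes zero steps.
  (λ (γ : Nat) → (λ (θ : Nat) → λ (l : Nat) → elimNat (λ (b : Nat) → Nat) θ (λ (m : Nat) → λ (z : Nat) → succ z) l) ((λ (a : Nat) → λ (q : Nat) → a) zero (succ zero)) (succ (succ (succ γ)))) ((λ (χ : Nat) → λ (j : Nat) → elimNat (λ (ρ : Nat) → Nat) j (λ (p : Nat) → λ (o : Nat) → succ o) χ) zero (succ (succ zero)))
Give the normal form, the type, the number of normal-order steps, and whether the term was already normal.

resulting normal form:
  succ (succ (succ (succ (succ zero))))
type:
  Nat
normal-order step count: 24
term was already normal: no
first redex: a beta-redex


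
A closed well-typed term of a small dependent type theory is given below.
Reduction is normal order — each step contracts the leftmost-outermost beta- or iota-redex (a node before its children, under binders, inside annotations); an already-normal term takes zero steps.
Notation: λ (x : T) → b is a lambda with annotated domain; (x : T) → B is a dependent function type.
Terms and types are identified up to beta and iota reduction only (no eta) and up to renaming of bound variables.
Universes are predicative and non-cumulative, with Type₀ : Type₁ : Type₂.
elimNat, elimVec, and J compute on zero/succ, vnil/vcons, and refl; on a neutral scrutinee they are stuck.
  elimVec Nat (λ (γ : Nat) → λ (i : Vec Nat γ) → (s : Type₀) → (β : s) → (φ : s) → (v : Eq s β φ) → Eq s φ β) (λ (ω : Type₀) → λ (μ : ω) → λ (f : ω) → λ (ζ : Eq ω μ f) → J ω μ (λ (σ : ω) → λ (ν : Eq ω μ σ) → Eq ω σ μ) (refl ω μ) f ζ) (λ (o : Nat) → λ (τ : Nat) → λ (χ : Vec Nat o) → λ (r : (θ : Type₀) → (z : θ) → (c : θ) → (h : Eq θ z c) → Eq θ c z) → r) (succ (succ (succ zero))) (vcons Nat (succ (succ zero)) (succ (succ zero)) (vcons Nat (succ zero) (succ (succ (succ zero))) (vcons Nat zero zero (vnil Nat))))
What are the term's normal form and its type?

resulting normal form:
  λ (γ : Type₀) → λ (i : γ) → λ (s : γ) → λ (β : Eq γ i s) → J γ i (λ (φ : γ) → λ (v : Eq γ i φ) → Eq γ φ i) (refl γ i) s β
inferred type:
  (γ : Type₀) → (i : γ) → (s : γ) → (β : Eq γ i s) → Eq γ s i
observation: 16 normal-order steps normalize the term, beginning with an elimVec iota-redex.


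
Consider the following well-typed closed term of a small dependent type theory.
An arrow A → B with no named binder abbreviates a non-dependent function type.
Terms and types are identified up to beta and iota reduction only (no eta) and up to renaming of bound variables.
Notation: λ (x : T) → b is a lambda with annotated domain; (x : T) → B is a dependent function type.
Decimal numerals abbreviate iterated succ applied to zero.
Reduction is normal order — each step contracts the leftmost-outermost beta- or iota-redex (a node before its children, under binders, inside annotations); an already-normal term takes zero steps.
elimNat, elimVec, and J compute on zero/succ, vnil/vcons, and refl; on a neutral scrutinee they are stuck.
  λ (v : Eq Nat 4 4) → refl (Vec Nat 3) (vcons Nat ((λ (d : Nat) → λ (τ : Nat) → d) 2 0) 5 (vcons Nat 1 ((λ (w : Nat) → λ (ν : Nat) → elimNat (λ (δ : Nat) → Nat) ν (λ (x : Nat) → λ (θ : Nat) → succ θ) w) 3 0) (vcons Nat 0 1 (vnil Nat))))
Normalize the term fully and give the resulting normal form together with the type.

normal form:
  λ (v : Eq Nat 4 4) → refl (Vec Nat 3) (vcons Nat 2 5 (vcons Nat 1 3 (vcons Nat 0 1 (vnil Nat))))
the term's type:
  Eq Nat 4 4 → Eq (Vec Nat 3) (vcons Nat 2 5 (vcons Nat 1 3 (vcons Nat 0 1 (vnil Nat)))) (vcons Nat 2 5 (vcons Nat 1 3 (vcons Nat 0 1 (vnil Nat))))
observation: 14 normal-order steps normalize the term, beginning with a beta-redex.


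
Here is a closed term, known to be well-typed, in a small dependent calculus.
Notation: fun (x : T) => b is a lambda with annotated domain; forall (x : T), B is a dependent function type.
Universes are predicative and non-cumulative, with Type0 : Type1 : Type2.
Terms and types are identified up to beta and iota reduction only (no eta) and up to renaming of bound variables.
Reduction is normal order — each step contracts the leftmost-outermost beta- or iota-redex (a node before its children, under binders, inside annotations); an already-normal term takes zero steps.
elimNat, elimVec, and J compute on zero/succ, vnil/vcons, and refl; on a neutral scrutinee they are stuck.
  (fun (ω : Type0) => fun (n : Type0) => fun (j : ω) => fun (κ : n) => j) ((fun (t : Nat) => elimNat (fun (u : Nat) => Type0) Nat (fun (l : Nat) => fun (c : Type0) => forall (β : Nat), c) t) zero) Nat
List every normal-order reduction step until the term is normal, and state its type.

normal-order reduction:
  (fun (ω : Type0) => fun (n : Type0) => fun (j : ω) => fun (κ : n) => j) ((fun (t : Nat) => elimNat (fun (u : Nat) => Type0) Nat (fun (l : Nat) => fun (c : Type0) => forall (β : Nat), c) t) zero) Nat
  ~> (fun (ω : Type0) => fun (n : (fun (j : Nat) => elimNat (fun (κ : Nat) => Type0) Nat (fun (t : Nat) => fun (u : Type0) => forall (l : Nat), u) j) zero) => fun (c : ω) => n) Nat
  ~> fun (ω : (fun (n : Nat) => elimNat (fun (j : Nat) => Type0) Nat (fun (κ : Nat) => fun (t : Type0) => forall (u : Nat), t) n) zero) => fun (l : Nat) => ω
  ~> fun (ω : elimNat (fun (n : Nat) => Type0) Nat (fun (j : Nat) => fun (κ : Type0) => forall (t : Nat), κ) zero) => fun (u : Nat) => ω
  ~> fun (ω : Nat) => fun (n : Nat) => ω
inferred type:
  forall (ω : Nat), forall (n : Nat), Nat


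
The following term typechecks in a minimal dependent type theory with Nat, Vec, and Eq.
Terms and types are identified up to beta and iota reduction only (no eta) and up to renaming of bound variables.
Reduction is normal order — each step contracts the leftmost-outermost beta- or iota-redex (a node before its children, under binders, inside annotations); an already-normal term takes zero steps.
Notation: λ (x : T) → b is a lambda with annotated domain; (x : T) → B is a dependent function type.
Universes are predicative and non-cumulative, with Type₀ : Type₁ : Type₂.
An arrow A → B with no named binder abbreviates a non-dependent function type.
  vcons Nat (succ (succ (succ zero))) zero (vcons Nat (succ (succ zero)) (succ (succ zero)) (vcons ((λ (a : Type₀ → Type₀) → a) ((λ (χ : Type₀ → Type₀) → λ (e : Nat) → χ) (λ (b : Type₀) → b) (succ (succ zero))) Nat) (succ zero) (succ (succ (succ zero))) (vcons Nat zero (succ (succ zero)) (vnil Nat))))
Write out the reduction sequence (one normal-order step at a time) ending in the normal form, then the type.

reduction (normal order):
  vcons Nat (succ (succ (succ zero))) zero (vcons Nat (succ (succ zero)) (succ (succ zero)) (vcons ((λ (a : Type₀ → Type₀) → a) ((λ (χ : Type₀ → Type₀) → λ (e : Nat) → χ) (λ (b : Type₀) → b) (succ (succ zero))) Nat) (succ zero) (succ (succ (succ zero))) (vcons Nat zero (succ (succ zero)) (vnil Nat))))
  ~> vcons Nat (succ (succ (succ zero))) zero (vcons Nat (succ (succ zero)) (succ (succ zero)) (vcons ((λ (a : Type₀ → Type₀) → λ (χ : Nat) → a) (λ (e : Type₀) → e) (succ (succ zero)) Nat) (succ zero) (succ (succ (succ zero))) (vcons Nat zero (succ (succ zero)) (vnil Nat))))
  ~> vcons Nat (succ (succ (succ zero))) zero (vcons Nat (succ (succ zero)) (succ (succ zero)) (vcons ((λ (a : Nat) → λ (χ : Type₀) → χ) (succ (succ zero)) Nat) (succ zero) (succ (succ (succ zero))) (vcons Nat zero (succ (succ zero)) (vnil Nat))))
  ~> vcons Nat (succ (succ (succ zero))) zero (vcons Nat (succ (succ zero)) (succ (succ zero)) (vcons ((λ (a : Type₀) → a) Nat) (succ zero) (succ (succ (succ zero))) (vcons Nat zero (succ (succ zero)) (vnil Nat))))
  ~> vcons Nat (succ (succ (succ zero))) zero (vcons Nat (succ (succ zero)) (succ (succ zero)) (vcons Nat (succ zero) (succ (succ (succ zero))) (vcons Nat zero (succ (succ zero)) (vnil Nat))))
the term's type:
  Vec Nat (succ (succ (succ (succ zero))))


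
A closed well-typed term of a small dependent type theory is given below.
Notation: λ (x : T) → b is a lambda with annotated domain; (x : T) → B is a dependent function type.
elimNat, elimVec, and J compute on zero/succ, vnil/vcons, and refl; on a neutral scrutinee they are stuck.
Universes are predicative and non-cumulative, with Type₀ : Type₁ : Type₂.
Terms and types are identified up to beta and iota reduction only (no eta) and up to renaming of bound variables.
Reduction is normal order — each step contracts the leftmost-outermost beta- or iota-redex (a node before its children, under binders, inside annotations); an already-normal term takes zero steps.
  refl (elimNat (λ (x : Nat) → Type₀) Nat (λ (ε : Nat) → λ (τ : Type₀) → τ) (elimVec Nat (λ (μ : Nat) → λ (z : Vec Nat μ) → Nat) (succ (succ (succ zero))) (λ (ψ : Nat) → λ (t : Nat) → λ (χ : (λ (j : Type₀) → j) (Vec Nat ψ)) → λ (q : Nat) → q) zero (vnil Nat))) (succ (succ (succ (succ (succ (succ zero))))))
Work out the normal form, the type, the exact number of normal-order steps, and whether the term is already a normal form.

resulting normal form:
  refl Nat (succ (succ (succ (succ (succ (succ zero))))))
type:
  Eq Nat (succ (succ (succ (succ (succ (succ zero)))))) (succ (succ (succ (succ (succ (succ zero))))))
reduction steps (normal order): 11
already normal: no
first contracted redex: an elimVec iota-redex
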